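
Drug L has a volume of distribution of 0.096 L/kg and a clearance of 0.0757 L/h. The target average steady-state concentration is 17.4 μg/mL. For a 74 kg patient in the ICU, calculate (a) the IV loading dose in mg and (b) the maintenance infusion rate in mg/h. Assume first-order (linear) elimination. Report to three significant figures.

(a) 124 mg; (b) 1.32 mg/h

Vd = 0.096 L/kg × 74 kg = 7.104 L
Loading: fill Vd to C_target → 7.104 L × 17.4 mg/L = 123.6 mg
Maintenance: replace elimination → rate = CL × Css = 0.07570 × 17.4 = 1.317 mg/h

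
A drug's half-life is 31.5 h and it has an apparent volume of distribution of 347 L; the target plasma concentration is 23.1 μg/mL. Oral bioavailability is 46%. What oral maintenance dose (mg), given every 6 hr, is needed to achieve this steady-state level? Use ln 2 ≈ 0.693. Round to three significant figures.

2300 mg

CL = 0.693 × Vd / t½ = 0.693 × 347.0 / 31.5 = 7.634 L/h
D = CL × Css × τ / F = 7.634 × 23.1 × 6 / 0.46 = 2300 mg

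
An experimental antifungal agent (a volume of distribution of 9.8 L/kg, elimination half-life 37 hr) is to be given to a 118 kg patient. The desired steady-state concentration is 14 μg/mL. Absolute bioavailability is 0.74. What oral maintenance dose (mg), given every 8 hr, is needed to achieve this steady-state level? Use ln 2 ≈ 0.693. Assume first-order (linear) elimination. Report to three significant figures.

Vd(total) = 118 kg × 9.8 L/kg = 1156 L
k = 0.693/37 = 0.01873 h⁻¹, so CL = k·Vd = 0.01873 × 1156 = 21.65 L/h
D = CL × Css × τ / F = 21.65 × 14 × 8 / 0.74 = 3277 mg

3280 mg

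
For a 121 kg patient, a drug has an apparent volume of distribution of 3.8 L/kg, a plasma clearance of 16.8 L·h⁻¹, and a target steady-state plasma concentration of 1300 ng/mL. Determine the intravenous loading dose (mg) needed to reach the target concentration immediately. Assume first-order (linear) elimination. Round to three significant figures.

598 mg

Vd(total) = 121 kg × 3.8 L/kg = 459.8 L
C = 1300 ng/mL = 1.300 mg/L
LD = Vd × C = 459.8 × 1.300 = 597.7 mg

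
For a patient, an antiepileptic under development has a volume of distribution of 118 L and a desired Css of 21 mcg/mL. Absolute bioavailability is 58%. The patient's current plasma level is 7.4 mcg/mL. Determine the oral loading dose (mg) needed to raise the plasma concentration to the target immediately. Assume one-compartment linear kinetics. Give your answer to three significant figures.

Concentration deficit ΔC = 21 − 7.4 = 13.60 mg/L
LD = Vd × ΔC / F = 118.0 × 13.60 / 0.58 = 2767 mg

2770 mg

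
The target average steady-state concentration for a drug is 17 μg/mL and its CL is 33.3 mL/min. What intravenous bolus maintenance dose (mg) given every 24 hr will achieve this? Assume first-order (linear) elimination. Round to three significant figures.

815 mg

CL = 33.3 mL/min × 60/1000 = 1.998 L/h
D = CL × Css × τ = 1.998 × 17 × 24 = 815.2 mg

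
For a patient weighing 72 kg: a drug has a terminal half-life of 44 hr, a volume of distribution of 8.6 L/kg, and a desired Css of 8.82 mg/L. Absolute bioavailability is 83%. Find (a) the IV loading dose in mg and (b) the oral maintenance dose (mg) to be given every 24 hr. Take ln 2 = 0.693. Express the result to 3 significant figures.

Vd(total) = 72 kg × 8.6 L/kg = 619.2 L
LD = Vd × C = 619.2 × 8.82 = 5461 mg
CL = 0.693 × Vd / t½ = 0.693 × 619.2 / 44 = 9.752 L/h
D = CL × Css × τ / F = 9.752 × 8.82 × 24 / 0.83 = 2487 mg

(a) 5460 mg; (b) 2490 mg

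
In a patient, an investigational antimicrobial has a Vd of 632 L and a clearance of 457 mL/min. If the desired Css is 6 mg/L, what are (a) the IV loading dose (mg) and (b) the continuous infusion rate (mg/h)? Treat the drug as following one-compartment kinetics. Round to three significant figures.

Loading dose = Vd × C = 632.0 × 6 = 3792 mg
CL = 457 mL/min × 60/1000 = 27.42 L/h
Infusion rate = 27.42 L/h × 6 mg/L = 164.5 mg/h

(a) 3790 mg; (b) 165 mg/h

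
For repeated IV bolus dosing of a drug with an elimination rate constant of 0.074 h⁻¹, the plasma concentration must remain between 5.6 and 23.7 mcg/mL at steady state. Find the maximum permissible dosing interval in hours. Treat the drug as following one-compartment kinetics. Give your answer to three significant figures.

19.5 h

Between IV bolus doses, concentration decays as C = C₀·e^(−kτ), so C_peak/C_trough = e^(kτ).
τ_max = ln(C_peak/C_trough) / k = ln(23.7/5.6) / 0.07400 = 1.443 / 0.07400 = 19.50 h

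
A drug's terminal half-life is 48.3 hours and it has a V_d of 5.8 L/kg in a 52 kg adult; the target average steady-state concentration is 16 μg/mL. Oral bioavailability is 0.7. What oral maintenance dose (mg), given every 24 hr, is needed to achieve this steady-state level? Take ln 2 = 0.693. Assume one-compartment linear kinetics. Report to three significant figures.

Vd = 5.8 L/kg × 52 kg = 301.6 L
k = 0.693/48.3 = 0.01435 h⁻¹, so CL = k·Vd = 0.01435 × 301.6 = 4.328 L/h
D = CL × Css × τ / F = 4.328 × 16 × 24 / 0.7 = 2374 mg

2370 mg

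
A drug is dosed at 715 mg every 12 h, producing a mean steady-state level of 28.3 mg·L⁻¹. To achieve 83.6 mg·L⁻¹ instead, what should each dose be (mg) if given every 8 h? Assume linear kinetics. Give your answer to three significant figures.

1410 mg

With linear kinetics, Css is proportional to dose rate (D/τ) at fixed clearance.
D₂ = D₁ × (Css,target / Css,current) × (τ₂/τ₁) = 715 × (83.6/28.3) × (8/12) = 1408 mg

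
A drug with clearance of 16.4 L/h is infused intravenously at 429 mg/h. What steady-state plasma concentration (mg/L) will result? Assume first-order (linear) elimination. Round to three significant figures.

Css = rate / CL = 429 / 16.40 = 26.16 mg/L

26.2 mg/L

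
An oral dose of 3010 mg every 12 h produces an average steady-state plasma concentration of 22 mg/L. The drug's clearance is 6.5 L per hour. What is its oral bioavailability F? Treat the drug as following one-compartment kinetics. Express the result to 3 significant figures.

F·D/τ = CL·Css at steady state → F = CL·Css·τ / D.
F = 6.5 × 22 × 12 / 3010 = 0.570

0.570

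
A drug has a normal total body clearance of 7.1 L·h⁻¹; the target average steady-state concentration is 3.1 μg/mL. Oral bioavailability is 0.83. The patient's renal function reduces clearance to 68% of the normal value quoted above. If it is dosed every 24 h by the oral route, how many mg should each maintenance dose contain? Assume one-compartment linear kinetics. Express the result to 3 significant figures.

Patient clearance = 0.68 × 7.100 = 4.828 L/h
At steady state, dose per interval replaces the amount cleared in that interval: F·D/τ = CL·Css.
D = CL × Css × τ / F = 4.828 × 3.1 × 24 / 0.83 = 432.8 mg

433 mg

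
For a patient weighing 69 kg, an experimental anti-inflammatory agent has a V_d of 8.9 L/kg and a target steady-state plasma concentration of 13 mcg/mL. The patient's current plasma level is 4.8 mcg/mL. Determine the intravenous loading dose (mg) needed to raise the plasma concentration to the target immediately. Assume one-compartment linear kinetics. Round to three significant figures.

5040 mg

Total Vd = 8.9 × 69 = 614.1 L
Concentration deficit ΔC = 13 − 4.8 = 8.200 mg/L
LD = Vd × ΔC = 614.1 × 8.200 = 5036 mg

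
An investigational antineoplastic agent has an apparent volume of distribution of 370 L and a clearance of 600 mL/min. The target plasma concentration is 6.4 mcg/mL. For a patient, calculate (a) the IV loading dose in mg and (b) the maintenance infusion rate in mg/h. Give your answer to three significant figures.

(a) 2370 mg; (b) 230 mg/h

Loading: fill Vd to C_target → 370.0 L × 6.4 mg/L = 2368 mg
Convert clearance: 600 mL/min × 60 min/h ÷ 1000 mL/L = 36.00 L/h
Maintenance: replace elimination → rate = CL × Css = 36.00 × 6.4 = 230.4 mg/h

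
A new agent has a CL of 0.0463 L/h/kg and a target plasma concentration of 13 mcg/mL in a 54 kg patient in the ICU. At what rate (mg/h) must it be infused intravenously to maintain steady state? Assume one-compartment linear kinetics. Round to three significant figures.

CL = 0.0463 L/h/kg × 54 kg = 2.500 L/h
At steady state, infusion rate equals elimination rate: rate in = CL × Css.
Rate = CL × Css = 2.500 × 13 = 32.50 mg/h

32.5 mg/h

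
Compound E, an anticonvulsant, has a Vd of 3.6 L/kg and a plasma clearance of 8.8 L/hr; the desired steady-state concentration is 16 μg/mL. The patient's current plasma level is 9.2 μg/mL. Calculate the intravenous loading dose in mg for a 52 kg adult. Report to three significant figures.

Vd(total) = 52 kg × 3.6 L/kg = 187.2 L
Concentration deficit ΔC = 16 − 9.2 = 6.800 mg/L
LD = Vd × ΔC = 187.2 × 6.800 = 1273 mg

1270 mg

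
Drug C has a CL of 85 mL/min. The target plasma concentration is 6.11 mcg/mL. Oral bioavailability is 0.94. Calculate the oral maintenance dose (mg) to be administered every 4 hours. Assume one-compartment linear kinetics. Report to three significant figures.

Convert clearance: 85 mL/min × 60 min/h ÷ 1000 mL/L = 5.100 L/h
D = CL × Css × τ / F = 5.100 × 6.11 × 4 / 0.94 = 132.6 mg

133 mg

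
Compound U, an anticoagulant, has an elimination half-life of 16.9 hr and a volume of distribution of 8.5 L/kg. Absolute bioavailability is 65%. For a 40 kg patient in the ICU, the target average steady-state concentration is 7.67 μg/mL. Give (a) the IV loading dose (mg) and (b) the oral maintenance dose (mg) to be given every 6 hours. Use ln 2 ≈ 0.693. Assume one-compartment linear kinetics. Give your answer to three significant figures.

Vd(total) = 40 kg × 8.5 L/kg = 340.0 L
LD = Vd × C = 340.0 × 7.67 = 2608 mg
CL = 0.693 × Vd / t½ = 0.693 × 340.0 / 16.9 = 13.94 L/h
D = CL × Css × τ / F = 13.94 × 7.67 × 6 / 0.65 = 987.0 mg

(a) 2610 mg; (b) 987 mg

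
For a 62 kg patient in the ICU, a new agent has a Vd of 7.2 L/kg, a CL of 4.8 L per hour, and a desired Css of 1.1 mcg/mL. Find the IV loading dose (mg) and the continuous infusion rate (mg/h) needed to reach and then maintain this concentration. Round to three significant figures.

Vd(total) = 62 kg × 7.2 L/kg = 446.4 L
LD = Vd · C_target = 446.4 × 1.1 = 491.0 mg
Maintenance: replace elimination → rate = CL × Css = 4.800 × 1.1 = 5.280 mg/h

(a) 491 mg; (b) 5.28 mg/h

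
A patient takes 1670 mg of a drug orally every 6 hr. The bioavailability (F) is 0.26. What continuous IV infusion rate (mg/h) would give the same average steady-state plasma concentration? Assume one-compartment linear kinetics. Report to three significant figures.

Equivalent systemic input: infusion rate = F·D/τ.
Rate = 0.26 × 1670 / 6 = 72.37 mg/h

72.4 mg/h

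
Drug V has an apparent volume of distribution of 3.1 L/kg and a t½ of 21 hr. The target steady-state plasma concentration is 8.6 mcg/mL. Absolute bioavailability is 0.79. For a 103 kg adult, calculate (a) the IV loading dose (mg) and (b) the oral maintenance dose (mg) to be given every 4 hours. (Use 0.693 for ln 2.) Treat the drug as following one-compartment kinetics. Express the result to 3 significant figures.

Vd = 3.1 L/kg × 103 kg = 319.3 L
LD = Vd × C = 319.3 × 8.6 = 2746 mg
CL = 0.693 × Vd / t½ = 0.693 × 319.3 / 21 = 10.54 L/h
D = CL × Css × τ / F = 10.54 × 8.6 × 4 / 0.79 = 459.0 mg

(a) 2750 mg; (b) 459 mg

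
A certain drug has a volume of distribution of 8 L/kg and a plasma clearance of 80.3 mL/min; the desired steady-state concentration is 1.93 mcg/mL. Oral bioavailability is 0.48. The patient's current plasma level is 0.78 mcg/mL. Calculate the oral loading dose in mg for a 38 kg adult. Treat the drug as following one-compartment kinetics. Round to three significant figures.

728 mg

Total Vd = 8 × 38 = 304.0 L
Concentration deficit ΔC = 1.93 − 0.78 = 1.150 mg/L
LD = Vd × ΔC / F = 304.0 × 1.150 / 0.48 = 728.3 mg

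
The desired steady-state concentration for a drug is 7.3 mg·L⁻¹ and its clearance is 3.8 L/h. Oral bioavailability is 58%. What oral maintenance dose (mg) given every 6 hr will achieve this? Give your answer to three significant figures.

287 mg

D = CL × Css × τ / F = 3.800 × 7.3 × 6 / 0.58 = 287.0 mg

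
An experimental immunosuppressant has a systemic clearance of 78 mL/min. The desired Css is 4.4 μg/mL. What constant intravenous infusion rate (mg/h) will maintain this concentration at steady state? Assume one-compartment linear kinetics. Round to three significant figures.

CL = 78 mL/min = 78 × 0.06 = 4.680 L/h
At steady state, infusion rate equals elimination rate: rate in = CL × Css.
Infusion rate = CL · Css = 4.680 L/h × 4.4 mg/L = 20.59 mg/h

20.6 mg/h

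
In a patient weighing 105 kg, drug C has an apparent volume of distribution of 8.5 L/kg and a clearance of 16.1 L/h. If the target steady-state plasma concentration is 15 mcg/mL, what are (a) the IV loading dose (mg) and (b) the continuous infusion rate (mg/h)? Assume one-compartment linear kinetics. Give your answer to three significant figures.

Total Vd = 8.5 × 105 = 892.5 L
Loading dose = Vd × C = 892.5 × 15 = 13390 mg
Maintenance infusion rate = CL × Css = 16.10 × 15 = 241.5 mg/h

(a) 13400 mg; (b) 242 mg/h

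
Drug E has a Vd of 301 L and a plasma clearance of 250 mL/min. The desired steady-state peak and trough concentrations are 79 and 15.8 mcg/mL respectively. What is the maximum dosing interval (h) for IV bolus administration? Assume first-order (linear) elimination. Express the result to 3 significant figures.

32.3 h

Convert clearance: 250 mL/min × 60 min/h ÷ 1000 mL/L = 15.00 L/h
k = CL / Vd = 15.00 / 301.0 = 0.04983 h⁻¹
Between IV bolus doses, concentration decays as C = C₀·e^(−kτ), so C_peak/C_trough = e^(kτ).
τ_max = ln(C_peak/C_trough) / k = ln(79/15.8) / 0.04983 = 1.609 / 0.04983 = 32.29 h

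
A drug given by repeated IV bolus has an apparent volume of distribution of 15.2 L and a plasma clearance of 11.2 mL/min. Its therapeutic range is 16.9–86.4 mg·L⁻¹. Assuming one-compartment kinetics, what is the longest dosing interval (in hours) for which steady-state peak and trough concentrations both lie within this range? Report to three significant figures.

Convert clearance: 11.2 mL/min × 60 min/h ÷ 1000 mL/L = 0.6720 L/h
k = CL / Vd = 0.6720 / 15.20 = 0.04421 h⁻¹
Between IV bolus doses, concentration decays as C = C₀·e^(−kτ), so C_peak/C_trough = e^(kτ).
τ_max = ln(C_peak/C_trough) / k = ln(86.4/16.9) / 0.04421 = 1.632 / 0.04421 = 36.91 h

36.9 h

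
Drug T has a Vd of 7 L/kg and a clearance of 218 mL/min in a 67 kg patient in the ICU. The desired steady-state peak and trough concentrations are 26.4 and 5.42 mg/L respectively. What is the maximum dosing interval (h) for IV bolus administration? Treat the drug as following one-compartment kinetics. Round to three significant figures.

56.8 h

Total Vd = 7 × 67 = 469.0 L
Convert clearance: 218 mL/min × 60 min/h ÷ 1000 mL/L = 13.08 L/h
k = CL / Vd = 13.08 / 469.0 = 0.02789 h⁻¹
Between IV bolus doses, concentration decays as C = C₀·e^(−kτ), so C_peak/C_trough = e^(kτ).
τ_max = ln(C_peak/C_trough) / k = ln(26.4/5.42) / 0.02789 = 1.583 / 0.02789 = 56.76 h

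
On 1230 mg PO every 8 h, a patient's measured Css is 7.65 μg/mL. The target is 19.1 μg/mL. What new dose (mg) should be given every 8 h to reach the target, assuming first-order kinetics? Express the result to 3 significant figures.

3070 mg

For first-order elimination, Css ∝ F·D/(CL·τ); F and CL are unchanged, so Css ∝ D/τ.
D₂ = D₁ × (Css,target / Css,current) = 1230 × 19.1/7.65 = 3071 mg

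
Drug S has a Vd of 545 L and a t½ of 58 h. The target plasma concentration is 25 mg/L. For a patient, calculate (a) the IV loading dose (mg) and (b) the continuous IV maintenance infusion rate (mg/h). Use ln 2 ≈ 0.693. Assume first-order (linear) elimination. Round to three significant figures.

LD = Vd × C = 545.0 × 25 = 13630 mg
CL = 0.693 × Vd / t½ = 0.693 × 545.0 / 58 = 6.512 L/h
Infusion rate = CL × Css = 6.512 × 25 = 162.8 mg/h

(a) 13600 mg; (b) 163 mg/h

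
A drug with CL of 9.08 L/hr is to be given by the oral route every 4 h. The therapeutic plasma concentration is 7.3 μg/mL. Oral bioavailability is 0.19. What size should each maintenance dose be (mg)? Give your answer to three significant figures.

At steady state, dose per interval replaces the amount cleared in that interval: F·D/τ = CL·Css.
D = CL × Css × τ / F = 9.080 × 7.3 × 4 / 0.19 = 1395 mg

1400 mg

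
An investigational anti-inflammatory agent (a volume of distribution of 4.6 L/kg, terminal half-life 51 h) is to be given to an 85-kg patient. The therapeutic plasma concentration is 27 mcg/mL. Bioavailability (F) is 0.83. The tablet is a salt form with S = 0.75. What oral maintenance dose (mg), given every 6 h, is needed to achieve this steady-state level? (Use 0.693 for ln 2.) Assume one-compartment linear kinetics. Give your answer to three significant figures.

1380 mg

Vd(total) = 85 kg × 4.6 L/kg = 391.0 L
CL = ln 2 · Vd / t½ = 0.693 × 391.0 / 51 = 5.313 L/h
D = CL × Css × τ / F / S = 5.313 × 27 × 6 / 0.83 / 0.75 = 1383 mg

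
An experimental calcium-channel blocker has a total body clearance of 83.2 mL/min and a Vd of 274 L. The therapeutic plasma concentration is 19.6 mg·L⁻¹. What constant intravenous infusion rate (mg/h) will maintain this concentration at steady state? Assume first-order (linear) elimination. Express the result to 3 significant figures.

Convert clearance: 83.2 mL/min × 60 min/h ÷ 1000 mL/L = 4.992 L/h
Rate = CL × Css = 4.992 × 19.6 = 97.84 mg/h

97.8 mg/h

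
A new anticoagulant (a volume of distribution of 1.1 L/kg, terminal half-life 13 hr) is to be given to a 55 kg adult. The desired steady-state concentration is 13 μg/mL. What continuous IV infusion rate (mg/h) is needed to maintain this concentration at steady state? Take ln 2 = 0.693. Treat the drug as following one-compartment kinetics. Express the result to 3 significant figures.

41.9 mg/h

Total Vd = 1.1 × 55 = 60.50 L
k = 0.693/13 = 0.05331 h⁻¹, so CL = k·Vd = 0.05331 × 60.50 = 3.225 L/h
Infusion rate = CL × Css = 3.225 × 13 = 41.93 mg/h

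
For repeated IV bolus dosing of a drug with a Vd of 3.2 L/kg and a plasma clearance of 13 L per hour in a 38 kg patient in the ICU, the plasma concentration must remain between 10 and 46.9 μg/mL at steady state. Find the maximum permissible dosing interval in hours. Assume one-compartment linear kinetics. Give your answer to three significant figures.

14.5 h

Total Vd = 3.2 × 38 = 121.6 L
k = CL / Vd = 13.00 / 121.6 = 0.1069 h⁻¹
Between IV bolus doses, concentration decays as C = C₀·e^(−kτ), so C_peak/C_trough = e^(kτ).
τ_max = ln(C_peak/C_trough) / k = ln(46.9/10) / 0.1069 = 1.545 / 0.1069 = 14.45 h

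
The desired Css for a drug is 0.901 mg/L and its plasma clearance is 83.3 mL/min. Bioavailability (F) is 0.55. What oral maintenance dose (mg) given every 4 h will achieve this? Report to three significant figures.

Convert clearance: 83.3 mL/min × 60 min/h ÷ 1000 mL/L = 4.998 L/h
D = CL × Css × τ / F = 4.998 × 0.901 × 4 / 0.55 = 32.75 mg

32.8 mg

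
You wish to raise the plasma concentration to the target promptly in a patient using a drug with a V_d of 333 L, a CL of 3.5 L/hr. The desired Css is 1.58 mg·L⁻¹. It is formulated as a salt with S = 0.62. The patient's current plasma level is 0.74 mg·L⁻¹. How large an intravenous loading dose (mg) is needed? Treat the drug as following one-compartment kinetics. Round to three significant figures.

Loading dose depends on Vd (not clearance): it fills the distribution volume.
Concentration deficit ΔC = 1.58 − 0.74 = 0.8400 mg/L
LD = Vd × ΔC / S = 333.0 × 0.8400 / 0.62 = 451.2 mg

451 mg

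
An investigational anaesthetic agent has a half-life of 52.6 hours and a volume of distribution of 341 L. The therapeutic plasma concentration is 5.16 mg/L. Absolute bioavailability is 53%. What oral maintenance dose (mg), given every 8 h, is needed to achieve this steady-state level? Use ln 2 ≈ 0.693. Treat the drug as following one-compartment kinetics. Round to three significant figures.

350 mg

CL = ln 2 · Vd / t½ = 0.693 × 341.0 / 52.6 = 4.493 L/h
D = CL × Css × τ / F = 4.493 × 5.16 × 8 / 0.53 = 349.9 mg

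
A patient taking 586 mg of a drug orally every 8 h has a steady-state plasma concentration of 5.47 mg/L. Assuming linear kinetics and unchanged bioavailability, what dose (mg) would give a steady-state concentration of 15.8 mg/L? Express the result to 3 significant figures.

1690 mg

With linear kinetics, Css is proportional to dose rate (D/τ) at fixed clearance.
D₂ = D₁ × (Css,target / Css,current) = 586 × 15.8/5.47 = 1693 mg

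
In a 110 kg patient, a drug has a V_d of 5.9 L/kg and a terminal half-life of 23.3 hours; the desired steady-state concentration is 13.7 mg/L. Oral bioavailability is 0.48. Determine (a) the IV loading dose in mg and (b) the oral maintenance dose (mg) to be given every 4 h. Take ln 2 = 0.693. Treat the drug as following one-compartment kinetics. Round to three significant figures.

(a) 8890 mg; (b) 2200 mg

Vd(total) = 110 kg × 5.9 L/kg = 649.0 L
LD = Vd × C = 649.0 × 13.7 = 8891 mg
CL = 0.693 × Vd / t½ = 0.693 × 649.0 / 23.3 = 19.30 L/h
D = CL × Css × τ / F = 19.30 × 13.7 × 4 / 0.48 = 2203 mg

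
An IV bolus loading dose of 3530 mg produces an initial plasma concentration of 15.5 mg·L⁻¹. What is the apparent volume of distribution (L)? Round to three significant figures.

Immediately after an IV bolus, C₀ = Dose / Vd, so Vd = Dose / C₀.
Vd = 3530 / 15.5 = 227.7 L

228 L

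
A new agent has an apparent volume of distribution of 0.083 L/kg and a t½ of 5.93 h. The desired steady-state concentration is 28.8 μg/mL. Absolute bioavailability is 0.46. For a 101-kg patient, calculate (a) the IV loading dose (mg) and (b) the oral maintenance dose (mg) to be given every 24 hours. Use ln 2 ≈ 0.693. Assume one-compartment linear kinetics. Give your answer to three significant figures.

(a) 241 mg; (b) 1470 mg

Total Vd = 0.083 × 101 = 8.383 L
LD = Vd × C = 8.383 × 28.8 = 241.4 mg
CL = 0.693 × Vd / t½ = 0.693 × 8.383 / 5.93 = 0.9797 L/h
D = CL × Css × τ / F = 0.9797 × 28.8 × 24 / 0.46 = 1472 mg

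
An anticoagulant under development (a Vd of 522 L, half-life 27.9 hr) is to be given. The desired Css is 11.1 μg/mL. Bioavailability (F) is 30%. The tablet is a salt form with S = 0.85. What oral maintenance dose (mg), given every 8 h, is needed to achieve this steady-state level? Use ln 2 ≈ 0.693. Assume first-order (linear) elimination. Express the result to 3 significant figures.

CL = ln 2 · Vd / t½ = 0.693 × 522.0 / 27.9 = 12.97 L/h
D = CL × Css × τ / F / S = 12.97 × 11.1 × 8 / 0.3 / 0.85 = 4517 mg

4520 mg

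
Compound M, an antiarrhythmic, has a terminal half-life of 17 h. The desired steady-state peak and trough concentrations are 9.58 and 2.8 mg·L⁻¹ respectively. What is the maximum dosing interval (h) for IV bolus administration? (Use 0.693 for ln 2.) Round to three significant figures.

30.2 h

k = 0.693 / t½ = 0.693 / 17 = 0.04076 h⁻¹
Between IV bolus doses, concentration decays as C = C₀·e^(−kτ), so C_peak/C_trough = e^(kτ).
τ_max = ln(C_peak/C_trough) / k = ln(9.58/2.8) / 0.04076 = 1.230 / 0.04076 = 30.18 h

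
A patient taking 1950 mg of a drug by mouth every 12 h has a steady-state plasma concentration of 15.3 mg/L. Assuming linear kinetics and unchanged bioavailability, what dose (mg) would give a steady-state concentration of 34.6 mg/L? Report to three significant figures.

For first-order elimination, Css ∝ F·D/(CL·τ); F and CL are unchanged, so Css ∝ D/τ.
D₂ = D₁ × (Css,target / Css,current) = 1950 × 34.6/15.3 = 4410 mg

4410 mg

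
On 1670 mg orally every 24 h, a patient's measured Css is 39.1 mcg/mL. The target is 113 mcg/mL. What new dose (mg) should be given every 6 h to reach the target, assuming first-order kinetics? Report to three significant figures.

1210 mg

For first-order elimination, Css ∝ F·D/(CL·τ); F and CL are unchanged, so Css ∝ D/τ.
D₂ = D₁ × (Css,target / Css,current) × (τ₂/τ₁) = 1670 × (113/39.1) × (6/24) = 1207 mg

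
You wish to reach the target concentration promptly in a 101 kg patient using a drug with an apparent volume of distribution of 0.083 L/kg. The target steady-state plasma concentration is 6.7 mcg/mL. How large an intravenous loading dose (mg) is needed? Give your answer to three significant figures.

56.2 mg

Total Vd = 0.083 × 101 = 8.383 L
The loading dose fills Vd to the target concentration.
LD = Vd × C = 8.383 × 6.700 = 56.17 mg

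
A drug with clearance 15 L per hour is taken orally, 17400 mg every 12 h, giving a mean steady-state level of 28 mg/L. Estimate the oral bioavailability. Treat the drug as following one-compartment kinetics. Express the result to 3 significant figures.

F·D/τ = CL·Css at steady state → F = CL·Css·τ / D.
F = 15 × 28 × 12 / 17400 = 0.290

0.290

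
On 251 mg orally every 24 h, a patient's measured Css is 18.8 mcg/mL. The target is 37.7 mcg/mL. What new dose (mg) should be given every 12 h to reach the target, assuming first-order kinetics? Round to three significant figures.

With linear kinetics, Css is proportional to dose rate (D/τ) at fixed clearance.
D₂ = D₁ × (Css,target / Css,current) × (τ₂/τ₁) = 251 × (37.7/18.8) × (12/24) = 251.7 mg

252 mg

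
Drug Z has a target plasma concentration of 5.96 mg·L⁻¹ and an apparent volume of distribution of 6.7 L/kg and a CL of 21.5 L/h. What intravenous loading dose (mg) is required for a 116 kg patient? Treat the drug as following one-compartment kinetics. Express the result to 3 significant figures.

4630 mg

Vd(total) = 116 kg × 6.7 L/kg = 777.2 L
The loading dose fills Vd to the target concentration; clearance is irrelevant here.
LD = Vd × C = 777.2 × 5.960 = 4632 mg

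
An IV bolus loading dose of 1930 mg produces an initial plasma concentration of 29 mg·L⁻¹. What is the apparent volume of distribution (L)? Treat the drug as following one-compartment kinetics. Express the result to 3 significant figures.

Immediately after an IV bolus, C₀ = Dose / Vd, so Vd = Dose / C₀.
Vd = 1930 / 29 = 66.55 L

66.6 L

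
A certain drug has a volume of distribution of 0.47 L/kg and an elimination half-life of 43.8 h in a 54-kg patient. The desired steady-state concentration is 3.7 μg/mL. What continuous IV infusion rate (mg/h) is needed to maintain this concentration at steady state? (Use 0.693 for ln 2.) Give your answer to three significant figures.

Vd(total) = 54 kg × 0.47 L/kg = 25.38 L
CL = ln 2 · Vd / t½ = 0.693 × 25.38 / 43.8 = 0.4016 L/h
Infusion rate = CL × Css = 0.4016 × 3.7 = 1.486 mg/h

1.49 mg/h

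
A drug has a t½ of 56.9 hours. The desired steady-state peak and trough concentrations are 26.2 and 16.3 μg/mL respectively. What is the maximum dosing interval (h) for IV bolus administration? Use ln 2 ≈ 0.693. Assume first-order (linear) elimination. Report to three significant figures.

k = 0.693 / t½ = 0.693 / 56.9 = 0.01218 h⁻¹
Between IV bolus doses, concentration decays as C = C₀·e^(−kτ), so C_peak/C_trough = e^(kτ).
τ_max = ln(C_peak/C_trough) / k = ln(26.2/16.3) / 0.01218 = 0.4746 / 0.01218 = 38.97 h

39.0 h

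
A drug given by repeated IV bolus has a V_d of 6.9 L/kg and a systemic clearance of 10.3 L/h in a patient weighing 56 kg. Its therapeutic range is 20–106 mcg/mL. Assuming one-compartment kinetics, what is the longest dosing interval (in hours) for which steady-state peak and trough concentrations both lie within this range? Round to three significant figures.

Total Vd = 6.9 × 56 = 386.4 L
k = CL / Vd = 10.30 / 386.4 = 0.02666 h⁻¹
Between IV bolus doses, concentration decays as C = C₀·e^(−kτ), so C_peak/C_trough = e^(kτ).
τ_max = ln(C_peak/C_trough) / k = ln(106/20) / 0.02666 = 1.668 / 0.02666 = 62.57 h

62.6 h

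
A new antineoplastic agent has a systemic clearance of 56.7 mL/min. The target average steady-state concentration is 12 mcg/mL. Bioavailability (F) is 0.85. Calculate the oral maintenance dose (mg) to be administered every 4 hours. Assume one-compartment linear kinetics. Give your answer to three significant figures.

CL = 56.7 mL/min × 60/1000 = 3.402 L/h
D = CL × Css × τ / F = 3.402 × 12 × 4 / 0.85 = 192.1 mg

192 mg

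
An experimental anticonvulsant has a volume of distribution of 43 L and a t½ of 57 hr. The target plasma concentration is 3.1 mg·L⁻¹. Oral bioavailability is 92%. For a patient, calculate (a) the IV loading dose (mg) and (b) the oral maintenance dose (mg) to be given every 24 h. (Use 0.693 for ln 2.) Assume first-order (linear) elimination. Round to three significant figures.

(a) 133 mg; (b) 42.3 mg

LD = Vd × C = 43.00 × 3.1 = 133.3 mg
CL = 0.693 × Vd / t½ = 0.693 × 43.00 / 57 = 0.5228 L/h
D = CL × Css × τ / F = 0.5228 × 3.1 × 24 / 0.92 = 42.28 mg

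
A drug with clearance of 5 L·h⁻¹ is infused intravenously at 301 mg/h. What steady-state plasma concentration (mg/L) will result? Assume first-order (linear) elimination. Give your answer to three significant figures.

60.2 mg/L

Css = rate / CL = 301 / 5.000 = 60.20 mg/L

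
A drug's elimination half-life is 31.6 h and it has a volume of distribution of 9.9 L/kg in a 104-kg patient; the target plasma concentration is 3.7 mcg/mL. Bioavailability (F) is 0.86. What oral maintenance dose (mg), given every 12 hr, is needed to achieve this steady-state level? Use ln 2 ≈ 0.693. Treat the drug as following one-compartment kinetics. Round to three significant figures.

1170 mg

Vd(total) = 104 kg × 9.9 L/kg = 1030 L
CL = ln 2 · Vd / t½ = 0.693 × 1030 / 31.6 = 22.59 L/h
D = CL × Css × τ / F = 22.59 × 3.7 × 12 / 0.86 = 1166 mg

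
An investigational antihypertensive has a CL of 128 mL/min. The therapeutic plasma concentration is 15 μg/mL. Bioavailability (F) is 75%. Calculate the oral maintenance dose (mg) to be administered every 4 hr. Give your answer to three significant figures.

614 mg

CL = 128 mL/min × 60/1000 = 7.680 L/h
D = CL × Css × τ / F = 7.680 × 15 × 4 / 0.75 = 614.4 mg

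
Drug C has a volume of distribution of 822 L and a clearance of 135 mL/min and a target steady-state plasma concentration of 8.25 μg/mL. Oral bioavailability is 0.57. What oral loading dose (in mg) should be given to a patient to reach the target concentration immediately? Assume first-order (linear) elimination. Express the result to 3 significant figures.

The loading dose fills Vd to the target concentration.
LD = Vd × C / F = 822.0 × 8.250 / 0.57 = 11900 mg

11900 mg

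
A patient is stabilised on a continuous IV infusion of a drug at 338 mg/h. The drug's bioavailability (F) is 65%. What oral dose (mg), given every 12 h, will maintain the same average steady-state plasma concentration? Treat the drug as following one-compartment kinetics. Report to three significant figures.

To maintain the same Css, the systemic dosing rate must be unchanged: F·D/τ = infusion rate.
D = rate × τ / F = 338 × 12 / 0.65 = 6240 mg

6240 mg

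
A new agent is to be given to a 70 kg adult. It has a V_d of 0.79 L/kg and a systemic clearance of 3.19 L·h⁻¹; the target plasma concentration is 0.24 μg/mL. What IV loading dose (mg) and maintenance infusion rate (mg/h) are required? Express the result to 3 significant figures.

Total Vd = 0.79 × 70 = 55.30 L
Loading dose = Vd × C = 55.30 × 0.24 = 13.27 mg
Maintenance infusion rate = CL × Css = 3.190 × 0.24 = 0.7656 mg/h

(a) 13.3 mg; (b) 0.766 mg/h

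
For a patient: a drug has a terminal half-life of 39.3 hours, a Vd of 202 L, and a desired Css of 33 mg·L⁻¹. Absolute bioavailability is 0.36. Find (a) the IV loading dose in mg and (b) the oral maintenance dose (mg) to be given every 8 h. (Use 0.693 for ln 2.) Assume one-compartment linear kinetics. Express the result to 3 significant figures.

LD = Vd × C = 202.0 × 33 = 6666 mg
CL = 0.693 × Vd / t½ = 0.693 × 202.0 / 39.3 = 3.562 L/h
D = CL × Css × τ / F = 3.562 × 33 × 8 / 0.36 = 2612 mg

(a) 6670 mg; (b) 2610 mg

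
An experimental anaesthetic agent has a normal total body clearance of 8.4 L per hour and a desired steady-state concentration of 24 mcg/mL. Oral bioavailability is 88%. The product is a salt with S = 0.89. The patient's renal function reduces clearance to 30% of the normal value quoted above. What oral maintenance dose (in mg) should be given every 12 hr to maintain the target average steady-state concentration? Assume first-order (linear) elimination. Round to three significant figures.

Patient clearance = 0.3 × 8.400 = 2.520 L/h
D = CL × Css × τ / F / S = 2.520 × 24 × 12 / 0.88 / 0.89 = 926.7 mg

927 mg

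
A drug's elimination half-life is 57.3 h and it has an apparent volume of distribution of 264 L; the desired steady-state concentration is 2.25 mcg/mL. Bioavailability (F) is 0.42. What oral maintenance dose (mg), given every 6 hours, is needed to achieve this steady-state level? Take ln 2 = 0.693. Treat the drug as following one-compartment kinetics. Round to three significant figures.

CL = 0.693 × Vd / t½ = 0.693 × 264.0 / 57.3 = 3.193 L/h
D = CL × Css × τ / F = 3.193 × 2.25 × 6 / 0.42 = 102.6 mg

103 mg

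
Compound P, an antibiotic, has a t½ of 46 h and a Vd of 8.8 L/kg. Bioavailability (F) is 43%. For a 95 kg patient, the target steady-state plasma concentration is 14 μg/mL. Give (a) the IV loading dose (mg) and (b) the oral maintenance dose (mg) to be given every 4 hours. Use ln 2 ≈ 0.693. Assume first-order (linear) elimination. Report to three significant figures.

(a) 11700 mg; (b) 1640 mg

Total Vd = 8.8 × 95 = 836.0 L
LD = Vd × C = 836.0 × 14 = 11700 mg
CL = 0.693 × Vd / t½ = 0.693 × 836.0 / 46 = 12.59 L/h
D = CL × Css × τ / F = 12.59 × 14 × 4 / 0.43 = 1640 mg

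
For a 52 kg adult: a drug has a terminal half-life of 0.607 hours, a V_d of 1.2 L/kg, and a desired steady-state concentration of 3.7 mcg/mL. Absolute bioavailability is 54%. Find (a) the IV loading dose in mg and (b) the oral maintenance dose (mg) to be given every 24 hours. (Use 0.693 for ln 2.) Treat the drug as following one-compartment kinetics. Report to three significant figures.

Vd = 1.2 L/kg × 52 kg = 62.40 L
LD = Vd × C = 62.40 × 3.7 = 230.9 mg
CL = 0.693 × Vd / t½ = 0.693 × 62.40 / 0.607 = 71.24 L/h
D = CL × Css × τ / F = 71.24 × 3.7 × 24 / 0.54 = 11720 mg

(a) 231 mg; (b) 11700 mg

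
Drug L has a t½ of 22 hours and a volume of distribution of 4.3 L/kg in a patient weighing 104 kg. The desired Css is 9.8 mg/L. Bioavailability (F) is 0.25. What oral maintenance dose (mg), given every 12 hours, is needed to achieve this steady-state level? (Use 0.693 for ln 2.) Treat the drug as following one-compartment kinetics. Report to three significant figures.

Vd(total) = 104 kg × 4.3 L/kg = 447.2 L
k = 0.693/22 = 0.03150 h⁻¹, so CL = k·Vd = 0.03150 × 447.2 = 14.09 L/h
D = CL × Css × τ / F = 14.09 × 9.8 × 12 / 0.25 = 6628 mg

6630 mg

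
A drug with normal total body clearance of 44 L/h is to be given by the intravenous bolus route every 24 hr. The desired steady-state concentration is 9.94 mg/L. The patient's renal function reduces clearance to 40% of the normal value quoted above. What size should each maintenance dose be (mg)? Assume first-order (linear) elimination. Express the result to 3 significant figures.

4200 mg

Patient clearance = 0.4 × 44.00 = 17.60 L/h
D = CL × Css × τ = 17.60 × 9.94 × 24 = 4199 mg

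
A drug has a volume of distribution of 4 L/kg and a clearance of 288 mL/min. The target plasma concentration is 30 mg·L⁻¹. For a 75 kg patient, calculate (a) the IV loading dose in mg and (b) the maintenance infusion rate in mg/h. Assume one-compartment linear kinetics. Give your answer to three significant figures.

(a) 9000 mg; (b) 518 mg/h

Vd = 4 L/kg × 75 kg = 300.0 L
Loading: fill Vd to C_target → 300.0 L × 30 mg/L = 9000 mg
CL = 288 mL/min = 288 × 0.06 = 17.28 L/h
Infusion rate = 17.28 L/h × 30 mg/L = 518.4 mg/h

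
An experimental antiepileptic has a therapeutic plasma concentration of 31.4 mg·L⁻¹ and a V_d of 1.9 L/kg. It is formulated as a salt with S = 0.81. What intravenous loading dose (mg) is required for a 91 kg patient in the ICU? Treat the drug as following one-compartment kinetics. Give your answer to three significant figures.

6700 mg

Total Vd = 1.9 × 91 = 172.9 L
LD = Vd × C / S = 172.9 × 31.40 / 0.81 = 6703 mg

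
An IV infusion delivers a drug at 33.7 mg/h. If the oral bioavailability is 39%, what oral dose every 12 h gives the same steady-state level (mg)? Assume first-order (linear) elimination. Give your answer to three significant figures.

1040 mg

To maintain the same Css, the systemic dosing rate must be unchanged: F·D/τ = infusion rate.
D = rate × τ / F = 33.7 × 12 / 0.39 = 1037 mg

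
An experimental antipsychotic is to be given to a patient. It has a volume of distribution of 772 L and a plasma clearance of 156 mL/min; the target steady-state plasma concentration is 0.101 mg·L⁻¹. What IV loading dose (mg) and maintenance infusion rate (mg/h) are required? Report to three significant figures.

(a) 78.0 mg; (b) 0.945 mg/h

Loading dose = Vd × C = 772.0 × 0.101 = 77.97 mg
CL = 156 mL/min × 60/1000 = 9.360 L/h
Infusion rate = 9.360 L/h × 0.101 mg/L = 0.9454 mg/h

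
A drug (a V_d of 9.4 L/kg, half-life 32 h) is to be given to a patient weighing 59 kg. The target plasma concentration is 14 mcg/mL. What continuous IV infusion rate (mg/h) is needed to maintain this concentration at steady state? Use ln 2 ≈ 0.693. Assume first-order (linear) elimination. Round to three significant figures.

Vd = 9.4 L/kg × 59 kg = 554.6 L
k = 0.693/32 = 0.02166 h⁻¹, so CL = k·Vd = 0.02166 × 554.6 = 12.01 L/h
Infusion rate = CL × Css = 12.01 × 14 = 168.1 mg/h

168 mg/h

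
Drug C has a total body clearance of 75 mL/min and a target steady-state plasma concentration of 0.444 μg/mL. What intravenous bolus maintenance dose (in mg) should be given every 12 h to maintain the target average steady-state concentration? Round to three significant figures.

CL = 75 mL/min × 60/1000 = 4.500 L/h
At steady state, dose per interval replaces the amount cleared in that interval: D/τ = CL·Css.
D = CL × Css × τ = 4.500 × 0.444 × 12 = 23.98 mg

24.0 mg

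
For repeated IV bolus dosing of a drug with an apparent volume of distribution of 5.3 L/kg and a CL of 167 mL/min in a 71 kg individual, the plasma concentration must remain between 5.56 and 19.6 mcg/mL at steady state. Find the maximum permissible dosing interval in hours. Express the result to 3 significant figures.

Total Vd = 5.3 × 71 = 376.3 L
CL = 167 mL/min = 167 × 0.06 = 10.02 L/h
k = CL / Vd = 10.02 / 376.3 = 0.02663 h⁻¹
Between IV bolus doses, concentration decays as C = C₀·e^(−kτ), so C_peak/C_trough = e^(kτ).
τ_max = ln(C_peak/C_trough) / k = ln(19.6/5.56) / 0.02663 = 1.260 / 0.02663 = 47.32 h

47.3 h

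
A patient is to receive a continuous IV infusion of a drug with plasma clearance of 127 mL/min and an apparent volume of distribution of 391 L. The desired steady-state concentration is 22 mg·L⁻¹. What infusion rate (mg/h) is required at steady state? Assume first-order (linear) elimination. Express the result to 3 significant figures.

168 mg/h

Convert clearance: 127 mL/min × 60 min/h ÷ 1000 mL/L = 7.620 L/h
Rate = CL × Css = 7.620 × 22 = 167.6 mg/h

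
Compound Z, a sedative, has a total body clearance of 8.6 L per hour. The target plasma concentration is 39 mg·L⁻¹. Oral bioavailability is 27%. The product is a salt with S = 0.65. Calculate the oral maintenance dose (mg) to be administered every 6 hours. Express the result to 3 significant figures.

11500 mg

D = CL × Css × τ / F / S = 8.600 × 39 × 6 / 0.27 / 0.65 = 11470 mg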